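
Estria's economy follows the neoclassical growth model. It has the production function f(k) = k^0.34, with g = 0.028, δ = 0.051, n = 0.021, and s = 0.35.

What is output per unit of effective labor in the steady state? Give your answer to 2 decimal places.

y* ≈ 1.91

In steady state, investment equals break-even investment: s·k^α = (n + g + δ)·k.
Dividing both sides by k: k^(1−α) = s / (n + g + δ).
k^0.66 = 0.35 / (0.021 + 0.028 + 0.051) = 0.35 / 0.100 = 3.5000
k* = 3.5000^(1/0.66) ≈ 6.6734
y* = (k*)^α = 6.6734^0.34 ≈ 1.9067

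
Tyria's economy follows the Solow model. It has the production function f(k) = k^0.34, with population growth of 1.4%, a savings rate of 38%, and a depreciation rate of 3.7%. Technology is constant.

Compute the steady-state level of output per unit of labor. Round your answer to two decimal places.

Steady state requires s·f(k) = (n + δ)·k, i.e. s·k^α = (n + δ)·k.
Rearranging, k^(1−α) = s / (n + δ).
k^0.66 = 0.38 / (0.014 + 0.037) = 0.38 / 0.051 = 7.4510
k* = 7.4510^(1/0.66) ≈ 20.9670
y* = (k*)^α = 20.9670^0.34 ≈ 2.8140

y* = 2.81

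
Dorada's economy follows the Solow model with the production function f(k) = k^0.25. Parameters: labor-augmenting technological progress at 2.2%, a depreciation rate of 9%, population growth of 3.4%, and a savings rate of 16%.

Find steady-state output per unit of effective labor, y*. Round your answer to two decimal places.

y* = 1.03

Steady state requires s·f(k) = (n + g + δ)·k, i.e. s·k^α = (n + g + δ)·k.
Rearranging, k^(1−α) = s / (n + g + δ).
k^0.75 = 0.16 / (0.034 + 0.022 + 0.090) = 0.16 / 0.146 = 1.0959
k* = 1.0959^(1/0.75) ≈ 1.1299
y* = (k*)^α = 1.1299^0.25 ≈ 1.0310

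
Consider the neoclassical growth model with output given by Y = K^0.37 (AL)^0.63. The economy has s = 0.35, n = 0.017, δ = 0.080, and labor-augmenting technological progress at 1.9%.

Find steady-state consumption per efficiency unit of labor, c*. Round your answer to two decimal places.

In steady state, investment equals break-even investment: s·k^α = (n + g + δ)·k.
Dividing both sides by k: k^(1−α) = s / (n + g + δ).
k^0.63 = 0.35 / (0.017 + 0.019 + 0.080) = 0.35 / 0.116 = 3.0172
k* = 3.0172^(1/0.63) ≈ 5.7713
y* = (k*)^α = 5.7713^0.37 ≈ 1.9128
c* = (1 − s)·y* = (1 − 0.35) × 1.9128 ≈ 1.2433

c* = 1.24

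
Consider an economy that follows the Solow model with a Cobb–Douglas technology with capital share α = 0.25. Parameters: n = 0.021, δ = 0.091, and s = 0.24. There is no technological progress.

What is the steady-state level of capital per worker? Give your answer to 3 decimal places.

k* = 2.763

At the steady state, Δk = 0, so s·k^α = (n + δ)·k.
Rearranging, k^(1−α) = s / (n + δ).
k^0.75 = 0.24 / (0.021 + 0.091) = 0.24 / 0.112 = 2.1429
k* = 2.1429^(1/0.75) ≈ 2.7627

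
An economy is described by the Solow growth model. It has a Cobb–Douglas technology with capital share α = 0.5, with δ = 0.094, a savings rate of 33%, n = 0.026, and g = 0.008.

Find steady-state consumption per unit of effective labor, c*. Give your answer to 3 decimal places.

In steady state, investment equals break-even investment: s·k^α = (n + g + δ)·k.
Dividing both sides by k: k^(1−α) = s / (n + g + δ).
k^0.5 = 0.33 / (0.026 + 0.008 + 0.094) = 0.33 / 0.128 = 2.5781
k* = 2.5781^(1/0.5) ≈ 6.6466
y* = (k*)^α = 6.6466^0.5 ≈ 2.5781
c* = (1 − s)·y* = (1 − 0.33) × 2.5781 ≈ 1.7273

c* = 1.727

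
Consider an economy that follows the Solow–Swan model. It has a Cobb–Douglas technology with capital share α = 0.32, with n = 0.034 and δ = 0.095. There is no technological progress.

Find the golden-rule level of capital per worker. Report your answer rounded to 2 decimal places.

The golden rule sets f'(k) = n + δ, i.e. α·k^(α−1) = n + δ.
So k^(1−α) = α / (n + δ) = 0.32 / 0.129 = 2.4806.
k_gold = 2.4806^(1/0.68) ≈ 3.8039

k_gold ≈ 3.80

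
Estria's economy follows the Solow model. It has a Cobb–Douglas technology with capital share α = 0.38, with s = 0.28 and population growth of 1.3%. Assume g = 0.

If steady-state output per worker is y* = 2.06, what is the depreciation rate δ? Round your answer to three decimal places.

Steady state requires s·f(k) = (n + δ)·k, i.e. s·k^α = (n + δ)·k.
Since y* = [s/(n + δ)]^(α/(1−α)), we have s/(n + δ) = (y*)^((1−α)/α) = 2.06^1.6316 = 3.2517.
Therefore n + δ = s / 3.2517 = 0.28 / 3.2517 = 0.0861, so δ = 0.0861 − 0.013 = 0.0731.

δ ≈ 0.073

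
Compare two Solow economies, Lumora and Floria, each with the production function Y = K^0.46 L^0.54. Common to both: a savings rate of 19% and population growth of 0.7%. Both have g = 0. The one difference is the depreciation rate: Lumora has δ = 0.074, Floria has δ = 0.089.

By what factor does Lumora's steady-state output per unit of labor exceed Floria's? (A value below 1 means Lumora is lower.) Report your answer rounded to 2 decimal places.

y*_L / y*_F ≈ 1.16

Steady-state y* = [s/(n + δ)]^(α/(1−α)), so the ratio is [ (s_L/(n + δ)_L) / (s_F/(n + δ)_F) ]^0.8519.
s_L/(n + δ)_L = 0.19/0.081 = 2.3457; s_F/(n + δ)_F = 0.19/0.096 = 1.9792.
Ratio = (2.3457/1.9792)^0.8519 = 1.1852^0.8519 ≈ 1.1557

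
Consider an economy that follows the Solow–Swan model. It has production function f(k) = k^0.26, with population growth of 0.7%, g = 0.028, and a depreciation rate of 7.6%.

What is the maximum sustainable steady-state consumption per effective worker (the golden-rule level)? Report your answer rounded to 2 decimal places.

c_gold ≈ 1.00

At the golden rule, f'(k) = n + g + δ, so α·k^(α−1) = n + g + δ and k_gold = (α/(n + g + δ))^(1/(1−α)).
k_gold = (0.26/0.111)^(1/0.74) = 2.3423^1.3514 ≈ 3.1589
c_gold = f(k_gold) − (n + g + δ)·k_gold = 1.3486 − 0.111×3.1589 ≈ 0.9980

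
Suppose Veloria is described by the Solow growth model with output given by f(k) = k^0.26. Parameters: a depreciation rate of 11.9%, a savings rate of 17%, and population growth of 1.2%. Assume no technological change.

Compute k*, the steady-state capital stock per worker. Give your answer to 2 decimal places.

k* = 1.42

In steady state, investment equals break-even investment: s·k^α = (n + δ)·k.
Rearranging, k^(1−α) = s / (n + δ).
k^0.74 = 0.17 / (0.012 + 0.119) = 0.17 / 0.131 = 1.2977
k* = 1.2977^(1/0.74) ≈ 1.4221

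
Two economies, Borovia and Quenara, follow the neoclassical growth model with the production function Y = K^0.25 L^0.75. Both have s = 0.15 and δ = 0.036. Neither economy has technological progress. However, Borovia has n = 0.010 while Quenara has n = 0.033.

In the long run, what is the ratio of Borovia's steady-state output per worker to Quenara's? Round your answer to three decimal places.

ratio ≈ 1.145

Steady-state y* = [s/(n + δ)]^(α/(1−α)), so the ratio is [ (s_B/(n + δ)_B) / (s_Q/(n + δ)_Q) ]^0.3333.
s_B/(n + δ)_B = 0.15/0.046 = 3.2609; s_Q/(n + δ)_Q = 0.15/0.069 = 2.1739.
Ratio = (3.2609/2.1739)^0.3333 = 1.5000^0.3333 ≈ 1.1447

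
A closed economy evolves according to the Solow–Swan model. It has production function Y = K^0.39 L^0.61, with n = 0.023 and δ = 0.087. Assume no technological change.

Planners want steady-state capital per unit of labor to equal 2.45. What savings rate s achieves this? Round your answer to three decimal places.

At the steady state, Δk = 0, so s·k^α = (n + δ)·k.
So s / (n + δ) = (k*)^(1−α) = 2.45^0.61 = 1.7274.
Therefore s = 1.7274 × (n + δ) = 1.7274 × 0.110 = 0.1900.

s ≈ 0.190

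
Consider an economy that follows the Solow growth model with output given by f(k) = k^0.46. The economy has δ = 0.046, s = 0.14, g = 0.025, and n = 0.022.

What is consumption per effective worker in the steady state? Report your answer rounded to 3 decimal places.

In steady state, investment equals break-even investment: s·k^α = (n + g + δ)·k.
Rearranging, k^(1−α) = s / (n + g + δ).
k^0.54 = 0.14 / (0.022 + 0.025 + 0.046) = 0.14 / 0.093 = 1.5054
k* = 1.5054^(1/0.54) ≈ 2.1330
y* = (k*)^α = 2.1330^0.46 ≈ 1.4169
c* = (1 − s)·y* = (1 − 0.14) × 1.4169 ≈ 1.2185

c* ≈ 1.219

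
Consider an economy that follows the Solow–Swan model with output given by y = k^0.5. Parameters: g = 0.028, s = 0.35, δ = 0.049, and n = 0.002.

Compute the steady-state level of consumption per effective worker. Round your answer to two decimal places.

At the steady state, Δk = 0, so s·k^α = (n + g + δ)·k.
Dividing both sides by k: k^(1−α) = s / (n + g + δ).
k^0.5 = 0.35 / (0.002 + 0.028 + 0.049) = 0.35 / 0.079 = 4.4304
k* = 4.4304^(1/0.5) ≈ 19.6284
y* = (k*)^α = 19.6284^0.5 ≈ 4.4304
c* = (1 − s)·y* = (1 − 0.35) × 4.4304 ≈ 2.8798

c* = 2.88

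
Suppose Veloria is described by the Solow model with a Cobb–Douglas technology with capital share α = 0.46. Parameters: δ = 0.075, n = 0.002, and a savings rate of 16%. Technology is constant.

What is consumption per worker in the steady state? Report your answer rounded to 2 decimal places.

In steady state, investment equals break-even investment: s·k^α = (n + δ)·k.
Rearranging, k^(1−α) = s / (n + δ).
k^0.54 = 0.16 / (0.002 + 0.075) = 0.16 / 0.077 = 2.0779
k* = 2.0779^(1/0.54) ≈ 3.8743
y* = (k*)^α = 3.8743^0.46 ≈ 1.8645
c* = (1 − s)·y* = (1 − 0.16) × 1.8645 ≈ 1.5662

c* ≈ 1.57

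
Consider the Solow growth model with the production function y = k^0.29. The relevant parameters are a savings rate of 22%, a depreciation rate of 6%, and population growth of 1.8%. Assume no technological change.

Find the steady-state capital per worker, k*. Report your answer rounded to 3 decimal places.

At the steady state, Δk = 0, so s·k^α = (n + δ)·k.
Rearranging, k^(1−α) = s / (n + δ).
k^0.71 = 0.22 / (0.018 + 0.060) = 0.22 / 0.078 = 2.8205
k* = 2.8205^(1/0.71) ≈ 4.3079

k* ≈ 4.308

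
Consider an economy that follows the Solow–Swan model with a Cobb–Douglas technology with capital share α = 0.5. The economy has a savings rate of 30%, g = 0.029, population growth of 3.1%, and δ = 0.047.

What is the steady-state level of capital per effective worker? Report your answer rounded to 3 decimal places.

k* ≈ 7.861

In steady state, investment equals break-even investment: s·k^α = (n + g + δ)·k.
Rearranging, k^(1−α) = s / (n + g + δ).
k^0.5 = 0.30 / (0.031 + 0.029 + 0.047) = 0.30 / 0.107 = 2.8037
k* = 2.8037^(1/0.5) ≈ 7.8607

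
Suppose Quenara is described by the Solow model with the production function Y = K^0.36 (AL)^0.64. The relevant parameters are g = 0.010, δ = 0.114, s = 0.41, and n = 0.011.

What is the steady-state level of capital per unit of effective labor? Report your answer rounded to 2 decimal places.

k* = 5.67

At the steady state, Δk = 0, so s·k^α = (n + g + δ)·k.
Dividing both sides by k: k^(1−α) = s / (n + g + δ).
k^0.64 = 0.41 / (0.011 + 0.010 + 0.114) = 0.41 / 0.135 = 3.0370
k* = 3.0370^(1/0.64) ≈ 5.6731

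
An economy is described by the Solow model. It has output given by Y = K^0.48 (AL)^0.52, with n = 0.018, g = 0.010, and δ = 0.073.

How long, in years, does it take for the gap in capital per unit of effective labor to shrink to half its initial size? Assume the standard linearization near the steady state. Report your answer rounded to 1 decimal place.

Near the steady state the convergence rate is λ = (1 − α)(n + g + δ).
λ = (1 − 0.48) × 0.101 = 0.52 × 0.101 = 0.05252
Half-life = ln 2 / λ = 0.6931 / 0.05252 ≈ 13.20 years

about 13.2 years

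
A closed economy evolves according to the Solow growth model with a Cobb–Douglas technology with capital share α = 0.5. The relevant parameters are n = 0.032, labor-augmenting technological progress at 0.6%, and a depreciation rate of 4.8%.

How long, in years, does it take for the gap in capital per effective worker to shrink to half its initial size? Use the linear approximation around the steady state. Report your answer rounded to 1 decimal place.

Near the steady state the convergence rate is λ = (1 − α)(n + g + δ).
λ = (1 − 0.5) × 0.086 = 0.5 × 0.086 = 0.0430
Half-life = ln 2 / λ = 0.6931 / 0.0430 ≈ 16.12 years

t_½ ≈ 16.1 years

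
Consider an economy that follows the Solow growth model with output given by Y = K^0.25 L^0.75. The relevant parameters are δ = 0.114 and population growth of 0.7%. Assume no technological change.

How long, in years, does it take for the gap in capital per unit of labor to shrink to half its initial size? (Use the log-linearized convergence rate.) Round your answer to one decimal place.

Near the steady state the convergence rate is λ = (1 − α)(n + δ).
λ = (1 − 0.25) × 0.121 = 0.75 × 0.121 = 0.09075
Half-life = ln 2 / λ = 0.6931 / 0.09075 ≈ 7.64 years

t_½ ≈ 7.6 years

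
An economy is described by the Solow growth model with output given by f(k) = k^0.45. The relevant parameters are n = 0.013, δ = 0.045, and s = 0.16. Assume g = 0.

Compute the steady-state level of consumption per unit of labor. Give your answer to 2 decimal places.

In steady state, investment equals break-even investment: s·k^α = (n + δ)·k.
Rearranging, k^(1−α) = s / (n + δ).
k^0.55 = 0.16 / (0.013 + 0.045) = 0.16 / 0.058 = 2.7586
k* = 2.7586^(1/0.55) ≈ 6.3278
y* = (k*)^α = 6.3278^0.45 ≈ 2.2938
c* = (1 − s)·y* = (1 − 0.16) × 2.2938 ≈ 1.9268

c* ≈ 1.93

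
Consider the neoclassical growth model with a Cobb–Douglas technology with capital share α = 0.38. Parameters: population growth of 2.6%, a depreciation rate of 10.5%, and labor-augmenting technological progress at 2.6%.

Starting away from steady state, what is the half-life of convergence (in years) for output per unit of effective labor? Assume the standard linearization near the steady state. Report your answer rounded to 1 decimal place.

Near the steady state the convergence rate is λ = (1 − α)(n + g + δ).
λ = (1 − 0.38) × 0.157 = 0.62 × 0.157 = 0.09734
Half-life = ln 2 / λ = 0.6931 / 0.09734 ≈ 7.12 years

half-life ≈ 7.1 years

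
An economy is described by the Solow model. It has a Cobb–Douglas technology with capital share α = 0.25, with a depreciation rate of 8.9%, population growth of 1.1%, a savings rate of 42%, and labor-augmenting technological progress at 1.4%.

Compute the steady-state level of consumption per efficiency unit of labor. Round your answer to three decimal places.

c* ≈ 0.896

Steady state requires s·f(k) = (n + g + δ)·k, i.e. s·k^α = (n + g + δ)·k.
Dividing both sides by k: k^(1−α) = s / (n + g + δ).
k^0.75 = 0.42 / (0.011 + 0.014 + 0.089) = 0.42 / 0.114 = 3.6842
k* = 3.6842^(1/0.75) ≈ 5.6902
y* = (k*)^α = 5.6902^0.25 ≈ 1.5445
c* = (1 − s)·y* = (1 − 0.42) × 1.5445 ≈ 0.8958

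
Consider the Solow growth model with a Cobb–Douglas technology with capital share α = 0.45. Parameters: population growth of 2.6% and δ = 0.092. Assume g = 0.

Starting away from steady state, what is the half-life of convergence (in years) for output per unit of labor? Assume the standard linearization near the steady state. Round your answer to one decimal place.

t_½ ≈ 10.7 years

Near the steady state the convergence rate is λ = (1 − α)(n + δ).
λ = (1 − 0.45) × 0.118 = 0.55 × 0.118 = 0.0649
Half-life = ln 2 / λ = 0.6931 / 0.0649 ≈ 10.68 years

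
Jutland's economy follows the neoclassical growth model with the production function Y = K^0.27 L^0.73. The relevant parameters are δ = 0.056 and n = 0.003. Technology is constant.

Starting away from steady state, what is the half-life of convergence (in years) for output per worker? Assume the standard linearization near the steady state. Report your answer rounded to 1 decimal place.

Near the steady state the convergence rate is λ = (1 − α)(n + δ).
λ = (1 − 0.27) × 0.059 = 0.73 × 0.059 = 0.04307
Half-life = ln 2 / λ = 0.6931 / 0.04307 ≈ 16.09 years

t_½ ≈ 16.1 years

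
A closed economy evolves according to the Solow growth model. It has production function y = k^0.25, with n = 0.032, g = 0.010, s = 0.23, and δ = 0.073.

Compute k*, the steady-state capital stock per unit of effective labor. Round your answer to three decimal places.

In steady state, investment equals break-even investment: s·k^α = (n + g + δ)·k.
Rearranging, k^(1−α) = s / (n + g + δ).
k^0.75 = 0.23 / (0.032 + 0.010 + 0.073) = 0.23 / 0.115 = 2.0000
k* = 2.0000^(1/0.75) ≈ 2.5198

k* ≈ 2.520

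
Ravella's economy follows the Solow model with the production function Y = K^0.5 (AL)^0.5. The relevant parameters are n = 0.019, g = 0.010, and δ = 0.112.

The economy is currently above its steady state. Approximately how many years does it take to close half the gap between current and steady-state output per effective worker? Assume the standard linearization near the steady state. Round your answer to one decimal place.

half-life ≈ 9.8 years

Near the steady state the convergence rate is λ = (1 − α)(n + g + δ).
λ = (1 − 0.5) × 0.141 = 0.5 × 0.141 = 0.0705
Half-life = ln 2 / λ = 0.6931 / 0.0705 ≈ 9.83 years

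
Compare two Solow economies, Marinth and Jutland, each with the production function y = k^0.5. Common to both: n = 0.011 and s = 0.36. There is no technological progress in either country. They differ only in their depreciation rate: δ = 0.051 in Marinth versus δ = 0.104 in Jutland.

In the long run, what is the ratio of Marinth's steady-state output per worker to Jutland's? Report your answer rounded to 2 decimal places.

Steady-state y* = [s/(n + δ)]^(α/(1−α)), so the ratio is [ (s_M/(n + δ)_M) / (s_J/(n + δ)_J) ]^1.
s_M/(n + δ)_M = 0.36/0.062 = 5.8065; s_J/(n + δ)_J = 0.36/0.115 = 3.1304.
Ratio = (5.8065/3.1304)^1 = 1.8549^1 ≈ 1.8549

ratio ≈ 1.85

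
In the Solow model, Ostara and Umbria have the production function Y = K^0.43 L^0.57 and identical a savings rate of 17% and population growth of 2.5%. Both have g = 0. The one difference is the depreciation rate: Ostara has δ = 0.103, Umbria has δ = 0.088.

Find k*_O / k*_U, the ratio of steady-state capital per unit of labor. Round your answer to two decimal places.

ratio ≈ 0.80

Steady-state k* = [s/(n + δ)]^(1/(1−α)), so the ratio is [ (s_O/(n + δ)_O) / (s_U/(n + δ)_U) ]^1.7544.
s_O/(n + δ)_O = 0.17/0.128 = 1.3281; s_U/(n + δ)_U = 0.17/0.113 = 1.5044.
Ratio = (1.3281/1.5044)^1.7544 = 0.8828^1.7544 ≈ 0.8036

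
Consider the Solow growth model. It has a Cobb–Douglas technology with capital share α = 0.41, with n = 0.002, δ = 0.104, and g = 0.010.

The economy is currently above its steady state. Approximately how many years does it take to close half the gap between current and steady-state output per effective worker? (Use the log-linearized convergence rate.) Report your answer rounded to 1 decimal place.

Near the steady state the convergence rate is λ = (1 − α)(n + g + δ).
λ = (1 − 0.41) × 0.116 = 0.59 × 0.116 = 0.06844
Half-life = ln 2 / λ = 0.6931 / 0.06844 ≈ 10.13 years

half-life ≈ 10.1 years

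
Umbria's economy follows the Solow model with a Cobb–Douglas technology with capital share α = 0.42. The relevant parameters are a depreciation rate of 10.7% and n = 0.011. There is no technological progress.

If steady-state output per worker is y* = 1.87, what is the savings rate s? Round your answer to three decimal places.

s ≈ 0.280

At the steady state, Δk = 0, so s·k^α = (n + δ)·k.
Since y* = [s/(n + δ)]^(α/(1−α)), we have s/(n + δ) = (y*)^((1−α)/α) = 1.87^1.381 = 2.3736.
Therefore s = 2.3736 × (n + δ) = 2.3736 × 0.118 = 0.2801.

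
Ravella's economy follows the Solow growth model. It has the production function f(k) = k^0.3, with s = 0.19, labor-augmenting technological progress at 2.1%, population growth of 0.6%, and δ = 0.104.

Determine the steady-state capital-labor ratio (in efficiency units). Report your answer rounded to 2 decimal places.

In steady state, investment equals break-even investment: s·k^α = (n + g + δ)·k.
Dividing both sides by k: k^(1−α) = s / (n + g + δ).
k^0.7 = 0.19 / (0.006 + 0.021 + 0.104) = 0.19 / 0.131 = 1.4504
k* = 1.4504^(1/0.7) ≈ 1.7010

k* = 1.70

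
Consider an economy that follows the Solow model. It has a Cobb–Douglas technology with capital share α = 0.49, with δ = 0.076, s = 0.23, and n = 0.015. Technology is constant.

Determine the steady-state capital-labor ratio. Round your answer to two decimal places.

Steady state requires s·f(k) = (n + δ)·k, i.e. s·k^α = (n + δ)·k.
Rearranging, k^(1−α) = s / (n + δ).
k^0.51 = 0.23 / (0.015 + 0.076) = 0.23 / 0.091 = 2.5275
k* = 2.5275^(1/0.51) ≈ 6.1601

k* = 6.16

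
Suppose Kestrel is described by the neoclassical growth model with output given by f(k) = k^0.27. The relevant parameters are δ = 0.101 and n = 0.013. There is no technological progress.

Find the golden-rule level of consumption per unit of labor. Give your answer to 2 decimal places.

At the golden rule, f'(k) = n + δ, so α·k^(α−1) = n + δ and k_gold = (α/(n + δ))^(1/(1−α)).
k_gold = (0.27/0.114)^(1/0.73) = 2.3684^1.3699 ≈ 3.2581
c_gold = f(k_gold) − (n + δ)·k_gold = 1.3756 − 0.114×3.2581 ≈ 1.0042

c_gold ≈ 1.00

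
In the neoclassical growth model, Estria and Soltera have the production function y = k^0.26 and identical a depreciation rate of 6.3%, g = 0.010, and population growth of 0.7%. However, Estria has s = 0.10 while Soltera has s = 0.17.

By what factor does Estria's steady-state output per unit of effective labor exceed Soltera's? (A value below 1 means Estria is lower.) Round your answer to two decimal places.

Steady-state y* = [s/(n + g + δ)]^(α/(1−α)), so the ratio is [ (s_E/(n + g + δ)_E) / (s_S/(n + g + δ)_S) ]^0.3514.
s_E/(n + g + δ)_E = 0.10/0.080 = 1.2500; s_S/(n + g + δ)_S = 0.17/0.080 = 2.1250.
Ratio = (1.2500/2.1250)^0.3514 = 0.5882^0.3514 ≈ 0.8299

y*_E / y*_S ≈ 0.83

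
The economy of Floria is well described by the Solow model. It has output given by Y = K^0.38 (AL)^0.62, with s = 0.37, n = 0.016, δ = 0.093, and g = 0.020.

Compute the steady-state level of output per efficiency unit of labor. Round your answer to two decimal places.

y* ≈ 1.91

At the steady state, Δk = 0, so s·k^α = (n + g + δ)·k.
Rearranging, k^(1−α) = s / (n + g + δ).
k^0.62 = 0.37 / (0.016 + 0.020 + 0.093) = 0.37 / 0.129 = 2.8682
k* = 2.8682^(1/0.62) ≈ 5.4712
y* = (k*)^α = 5.4712^0.38 ≈ 1.9075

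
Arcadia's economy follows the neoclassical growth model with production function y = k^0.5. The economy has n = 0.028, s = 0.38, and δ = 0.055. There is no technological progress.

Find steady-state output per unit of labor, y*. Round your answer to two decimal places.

y* = 4.58

At the steady state, Δk = 0, so s·k^α = (n + δ)·k.
Rearranging, k^(1−α) = s / (n + δ).
k^0.5 = 0.38 / (0.028 + 0.055) = 0.38 / 0.083 = 4.5783
k* = 4.5783^(1/0.5) ≈ 20.9608
y* = (k*)^α = 20.9608^0.5 ≈ 4.5783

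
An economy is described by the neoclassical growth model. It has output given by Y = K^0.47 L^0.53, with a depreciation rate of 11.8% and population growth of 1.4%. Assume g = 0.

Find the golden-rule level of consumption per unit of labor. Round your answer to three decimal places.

c_gold ≈ 1.634

At the golden rule, f'(k) = n + δ, so α·k^(α−1) = n + δ and k_gold = (α/(n + δ))^(1/(1−α)).
k_gold = (0.47/0.132)^(1/0.53) = 3.5606^1.8868 ≈ 10.9803
c_gold = f(k_gold) − (n + δ)·k_gold = 3.0838 − 0.132×10.9803 ≈ 1.6344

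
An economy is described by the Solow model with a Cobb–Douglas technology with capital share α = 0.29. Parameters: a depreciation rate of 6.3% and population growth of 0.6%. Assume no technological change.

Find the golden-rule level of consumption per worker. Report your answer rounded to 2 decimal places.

At the golden rule, f'(k) = n + δ, so α·k^(α−1) = n + δ and k_gold = (α/(n + δ))^(1/(1−α)).
k_gold = (0.29/0.069)^(1/0.71) = 4.2029^1.4085 ≈ 7.5556
c_gold = f(k_gold) − (n + δ)·k_gold = 1.7976 − 0.069×7.5556 ≈ 1.2763

c_gold ≈ 1.28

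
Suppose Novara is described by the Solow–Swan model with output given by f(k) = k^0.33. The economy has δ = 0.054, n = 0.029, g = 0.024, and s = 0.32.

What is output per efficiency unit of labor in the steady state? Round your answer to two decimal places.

y* = 1.72

Steady state requires s·f(k) = (n + g + δ)·k, i.e. s·k^α = (n + g + δ)·k.
Dividing both sides by k: k^(1−α) = s / (n + g + δ).
k^0.67 = 0.32 / (0.029 + 0.024 + 0.054) = 0.32 / 0.107 = 2.9907
k* = 2.9907^(1/0.67) ≈ 5.1299
y* = (k*)^α = 5.1299^0.33 ≈ 1.7153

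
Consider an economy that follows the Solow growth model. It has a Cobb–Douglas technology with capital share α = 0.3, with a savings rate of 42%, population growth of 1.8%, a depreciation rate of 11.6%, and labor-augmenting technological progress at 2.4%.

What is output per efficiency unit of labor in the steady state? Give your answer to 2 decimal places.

y* = 1.52

At the steady state, Δk = 0, so s·k^α = (n + g + δ)·k.
Dividing both sides by k: k^(1−α) = s / (n + g + δ).
k^0.7 = 0.42 / (0.018 + 0.024 + 0.116) = 0.42 / 0.158 = 2.6582
k* = 2.6582^(1/0.7) ≈ 4.0416
y* = (k*)^α = 4.0416^0.3 ≈ 1.5204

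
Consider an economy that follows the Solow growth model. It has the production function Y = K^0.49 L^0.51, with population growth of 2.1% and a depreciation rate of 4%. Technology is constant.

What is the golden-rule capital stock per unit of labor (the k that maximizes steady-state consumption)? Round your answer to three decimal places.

The golden rule sets f'(k) = n + δ, i.e. α·k^(α−1) = n + δ.
So k^(1−α) = α / (n + δ) = 0.49 / 0.061 = 8.0328.
k_gold = 8.0328^(1/0.51) ≈ 59.4633

k_gold ≈ 59.463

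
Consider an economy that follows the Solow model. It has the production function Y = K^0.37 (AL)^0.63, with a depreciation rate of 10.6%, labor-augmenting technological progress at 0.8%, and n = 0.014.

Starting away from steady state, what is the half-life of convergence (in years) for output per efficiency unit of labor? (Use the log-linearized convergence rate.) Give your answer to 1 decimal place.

Near the steady state the convergence rate is λ = (1 − α)(n + g + δ).
λ = (1 − 0.37) × 0.128 = 0.63 × 0.128 = 0.08064
Half-life = ln 2 / λ = 0.6931 / 0.08064 ≈ 8.59 years

about 8.6 years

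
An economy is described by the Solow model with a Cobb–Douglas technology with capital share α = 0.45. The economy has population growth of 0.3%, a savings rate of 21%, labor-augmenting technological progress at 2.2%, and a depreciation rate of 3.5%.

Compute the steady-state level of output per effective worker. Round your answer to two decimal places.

In steady state, investment equals break-even investment: s·k^α = (n + g + δ)·k.
Rearranging, k^(1−α) = s / (n + g + δ).
k^0.55 = 0.21 / (0.003 + 0.022 + 0.035) = 0.21 / 0.060 = 3.5000
k* = 3.5000^(1/0.55) ≈ 9.7547
y* = (k*)^α = 9.7547^0.45 ≈ 2.7871

y* = 2.79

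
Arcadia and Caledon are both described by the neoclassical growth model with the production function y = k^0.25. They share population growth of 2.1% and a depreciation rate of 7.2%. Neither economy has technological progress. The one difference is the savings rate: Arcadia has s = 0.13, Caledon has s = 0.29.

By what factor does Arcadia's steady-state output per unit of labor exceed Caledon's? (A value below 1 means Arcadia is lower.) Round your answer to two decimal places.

Steady-state y* = [s/(n + δ)]^(α/(1−α)), so the ratio is [ (s_A/(n + δ)_A) / (s_C/(n + δ)_C) ]^0.3333.
s_A/(n + δ)_A = 0.13/0.093 = 1.3978; s_C/(n + δ)_C = 0.29/0.093 = 3.1183.
Ratio = (1.3978/3.1183)^0.3333 = 0.4483^0.3333 ≈ 0.7654

ratio ≈ 0.77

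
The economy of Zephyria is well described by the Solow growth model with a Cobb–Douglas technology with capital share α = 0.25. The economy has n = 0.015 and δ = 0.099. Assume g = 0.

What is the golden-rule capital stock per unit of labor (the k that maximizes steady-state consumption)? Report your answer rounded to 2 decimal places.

k_gold ≈ 2.85

The golden rule sets f'(k) = n + δ, i.e. α·k^(α−1) = n + δ.
So k^(1−α) = α / (n + δ) = 0.25 / 0.114 = 2.1930.
k_gold = 2.1930^(1/0.75) ≈ 2.8492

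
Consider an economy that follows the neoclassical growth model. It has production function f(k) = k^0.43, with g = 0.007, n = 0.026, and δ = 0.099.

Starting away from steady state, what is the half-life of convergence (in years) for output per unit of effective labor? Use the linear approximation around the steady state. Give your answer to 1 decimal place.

Near the steady state the convergence rate is λ = (1 − α)(n + g + δ).
λ = (1 − 0.43) × 0.132 = 0.57 × 0.132 = 0.07524
Half-life = ln 2 / λ = 0.6931 / 0.07524 ≈ 9.21 years

about 9.2 years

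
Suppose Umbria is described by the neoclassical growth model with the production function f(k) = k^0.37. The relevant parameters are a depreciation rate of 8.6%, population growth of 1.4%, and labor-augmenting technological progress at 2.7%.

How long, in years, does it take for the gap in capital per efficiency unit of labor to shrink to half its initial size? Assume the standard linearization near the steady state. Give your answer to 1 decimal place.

Near the steady state the convergence rate is λ = (1 − α)(n + g + δ).
λ = (1 − 0.37) × 0.127 = 0.63 × 0.127 = 0.08001
Half-life = ln 2 / λ = 0.6931 / 0.08001 ≈ 8.66 years

half-life ≈ 8.7 years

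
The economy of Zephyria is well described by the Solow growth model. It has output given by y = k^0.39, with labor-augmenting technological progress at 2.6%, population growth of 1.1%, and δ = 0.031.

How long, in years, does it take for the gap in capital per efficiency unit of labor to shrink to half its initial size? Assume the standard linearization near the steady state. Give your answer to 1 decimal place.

t_½ ≈ 16.7 years

Near the steady state the convergence rate is λ = (1 − α)(n + g + δ).
λ = (1 − 0.39) × 0.068 = 0.61 × 0.068 = 0.04148
Half-life = ln 2 / λ = 0.6931 / 0.04148 ≈ 16.71 years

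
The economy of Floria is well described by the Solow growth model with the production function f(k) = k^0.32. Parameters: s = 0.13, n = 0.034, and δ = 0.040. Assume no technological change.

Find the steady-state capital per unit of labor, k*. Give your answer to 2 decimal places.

Steady state requires s·f(k) = (n + δ)·k, i.e. s·k^α = (n + δ)·k.
Rearranging, k^(1−α) = s / (n + δ).
k^0.68 = 0.13 / (0.034 + 0.040) = 0.13 / 0.074 = 1.7568
k* = 1.7568^(1/0.68) ≈ 2.2903

k* ≈ 2.29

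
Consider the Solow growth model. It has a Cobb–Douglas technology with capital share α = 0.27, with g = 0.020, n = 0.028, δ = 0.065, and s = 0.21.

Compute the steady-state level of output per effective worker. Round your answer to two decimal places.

Steady state requires s·f(k) = (n + g + δ)·k, i.e. s·k^α = (n + g + δ)·k.
Rearranging, k^(1−α) = s / (n + g + δ).
k^0.73 = 0.21 / (0.028 + 0.020 + 0.065) = 0.21 / 0.113 = 1.8584
k* = 1.8584^(1/0.73) ≈ 2.3371
y* = (k*)^α = 2.3371^0.27 ≈ 1.2576

y* = 1.26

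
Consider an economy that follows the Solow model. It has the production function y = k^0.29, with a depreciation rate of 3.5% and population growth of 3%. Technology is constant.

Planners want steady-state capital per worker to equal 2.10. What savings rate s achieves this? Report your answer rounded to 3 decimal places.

s ≈ 0.110

In steady state, investment equals break-even investment: s·k^α = (n + δ)·k.
So s / (n + δ) = (k*)^(1−α) = 2.10^0.71 = 1.6935.
Therefore s = 1.6935 × (n + δ) = 1.6935 × 0.065 = 0.1101.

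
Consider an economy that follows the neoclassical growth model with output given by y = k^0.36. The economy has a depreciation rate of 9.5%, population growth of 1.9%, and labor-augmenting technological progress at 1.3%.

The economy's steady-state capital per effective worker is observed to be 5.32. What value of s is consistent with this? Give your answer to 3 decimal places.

Steady state requires s·f(k) = (n + g + δ)·k, i.e. s·k^α = (n + g + δ)·k.
So s / (n + g + δ) = (k*)^(1−α) = 5.32^0.64 = 2.9146.
Therefore s = 2.9146 × (n + g + δ) = 2.9146 × 0.127 = 0.3702.

s ≈ 0.370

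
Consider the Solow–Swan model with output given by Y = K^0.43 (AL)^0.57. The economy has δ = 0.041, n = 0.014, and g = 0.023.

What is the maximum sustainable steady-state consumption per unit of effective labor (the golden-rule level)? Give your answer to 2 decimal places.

At the golden rule, f'(k) = n + g + δ, so α·k^(α−1) = n + g + δ and k_gold = (α/(n + g + δ))^(1/(1−α)).
k_gold = (0.43/0.078)^(1/0.57) = 5.5128^1.7544 ≈ 19.9831
c_gold = f(k_gold) − (n + g + δ)·k_gold = 3.6248 − 0.078×19.9831 ≈ 2.0661

c_gold ≈ 2.07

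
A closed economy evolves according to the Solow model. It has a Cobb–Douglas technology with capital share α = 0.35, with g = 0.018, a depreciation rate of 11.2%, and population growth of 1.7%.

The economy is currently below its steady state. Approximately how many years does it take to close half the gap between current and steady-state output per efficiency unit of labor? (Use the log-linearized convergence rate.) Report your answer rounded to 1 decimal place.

Near the steady state the convergence rate is λ = (1 − α)(n + g + δ).
λ = (1 − 0.35) × 0.147 = 0.65 × 0.147 = 0.09555
Half-life = ln 2 / λ = 0.6931 / 0.09555 ≈ 7.25 years

half-life ≈ 7.3 years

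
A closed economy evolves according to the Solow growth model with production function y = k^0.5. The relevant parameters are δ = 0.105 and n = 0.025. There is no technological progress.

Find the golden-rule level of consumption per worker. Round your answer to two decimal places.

c_gold ≈ 1.92

At the golden rule, f'(k) = n + δ, so α·k^(α−1) = n + δ and k_gold = (α/(n + δ))^(1/(1−α)).
k_gold = (0.5/0.130)^(1/0.5) = 3.8462^2 ≈ 14.7933
c_gold = f(k_gold) − (n + δ)·k_gold = 3.8462 − 0.130×14.7933 ≈ 1.9231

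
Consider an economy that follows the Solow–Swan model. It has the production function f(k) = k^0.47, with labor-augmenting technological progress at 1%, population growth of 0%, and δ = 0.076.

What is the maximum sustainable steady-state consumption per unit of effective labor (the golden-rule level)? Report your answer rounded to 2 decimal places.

c_gold ≈ 2.39

At the golden rule, f'(k) = n + g + δ, so α·k^(α−1) = n + g + δ and k_gold = (α/(n + g + δ))^(1/(1−α)).
k_gold = (0.47/0.086)^(1/0.53) = 5.4651^1.8868 ≈ 24.6434
c_gold = f(k_gold) − (n + g + δ)·k_gold = 4.5092 − 0.086×24.6434 ≈ 2.3899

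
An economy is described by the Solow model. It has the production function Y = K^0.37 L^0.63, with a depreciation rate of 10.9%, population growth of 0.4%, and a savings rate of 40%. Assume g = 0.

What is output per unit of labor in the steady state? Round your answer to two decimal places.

y* = 2.10

Steady state requires s·f(k) = (n + δ)·k, i.e. s·k^α = (n + δ)·k.
Rearranging, k^(1−α) = s / (n + δ).
k^0.63 = 0.40 / (0.004 + 0.109) = 0.40 / 0.113 = 3.5398
k* = 3.5398^(1/0.63) ≈ 7.4369
y* = (k*)^α = 7.4369^0.37 ≈ 2.1009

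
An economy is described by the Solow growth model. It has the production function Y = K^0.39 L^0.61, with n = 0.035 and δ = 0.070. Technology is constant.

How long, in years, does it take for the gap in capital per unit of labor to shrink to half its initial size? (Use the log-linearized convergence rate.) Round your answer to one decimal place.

about 10.8 years

Near the steady state the convergence rate is λ = (1 − α)(n + δ).
λ = (1 − 0.39) × 0.105 = 0.61 × 0.105 = 0.06405
Half-life = ln 2 / λ = 0.6931 / 0.06405 ≈ 10.82 years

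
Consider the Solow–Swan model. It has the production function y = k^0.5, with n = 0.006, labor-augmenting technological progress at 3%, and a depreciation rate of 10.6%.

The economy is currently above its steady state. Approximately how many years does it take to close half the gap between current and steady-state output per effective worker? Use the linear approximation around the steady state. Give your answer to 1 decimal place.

Near the steady state the convergence rate is λ = (1 − α)(n + g + δ).
λ = (1 − 0.5) × 0.142 = 0.5 × 0.142 = 0.0710
Half-life = ln 2 / λ = 0.6931 / 0.0710 ≈ 9.76 years

about 9.8 years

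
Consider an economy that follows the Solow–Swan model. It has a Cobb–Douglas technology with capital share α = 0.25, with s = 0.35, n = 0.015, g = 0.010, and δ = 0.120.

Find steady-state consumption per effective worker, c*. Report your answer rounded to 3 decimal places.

c* = 0.872

At the steady state, Δk = 0, so s·k^α = (n + g + δ)·k.
Dividing both sides by k: k^(1−α) = s / (n + g + δ).
k^0.75 = 0.35 / (0.015 + 0.010 + 0.120) = 0.35 / 0.145 = 2.4138
k* = 2.4138^(1/0.75) ≈ 3.2379
y* = (k*)^α = 3.2379^0.25 ≈ 1.3414
c* = (1 − s)·y* = (1 − 0.35) × 1.3414 ≈ 0.8719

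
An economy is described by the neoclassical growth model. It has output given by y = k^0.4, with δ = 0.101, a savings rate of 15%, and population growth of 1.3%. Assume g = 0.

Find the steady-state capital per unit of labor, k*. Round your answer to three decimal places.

In steady state, investment equals break-even investment: s·k^α = (n + δ)·k.
Rearranging, k^(1−α) = s / (n + δ).
k^0.6 = 0.15 / (0.013 + 0.101) = 0.15 / 0.114 = 1.3158
k* = 1.3158^(1/0.6) ≈ 1.5800

k* ≈ 1.580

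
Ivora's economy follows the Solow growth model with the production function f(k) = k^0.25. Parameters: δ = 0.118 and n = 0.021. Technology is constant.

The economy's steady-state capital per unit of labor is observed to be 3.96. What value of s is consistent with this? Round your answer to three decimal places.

In steady state, investment equals break-even investment: s·k^α = (n + δ)·k.
So s / (n + δ) = (k*)^(1−α) = 3.96^0.75 = 2.8072.
Therefore s = 2.8072 × (n + δ) = 2.8072 × 0.139 = 0.3902.

s ≈ 0.390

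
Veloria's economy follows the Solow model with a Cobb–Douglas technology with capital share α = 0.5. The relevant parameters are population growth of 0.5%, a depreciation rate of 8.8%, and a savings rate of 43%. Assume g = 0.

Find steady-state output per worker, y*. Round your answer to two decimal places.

y* ≈ 4.62

At the steady state, Δk = 0, so s·k^α = (n + δ)·k.
Dividing both sides by k: k^(1−α) = s / (n + δ).
k^0.5 = 0.43 / (0.005 + 0.088) = 0.43 / 0.093 = 4.6237
k* = 4.6237^(1/0.5) ≈ 21.3786
y* = (k*)^α = 21.3786^0.5 ≈ 4.6237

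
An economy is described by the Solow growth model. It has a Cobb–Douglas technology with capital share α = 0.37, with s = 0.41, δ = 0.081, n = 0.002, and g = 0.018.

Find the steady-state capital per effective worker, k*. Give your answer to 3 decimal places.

k* ≈ 9.243

Steady state requires s·f(k) = (n + g + δ)·k, i.e. s·k^α = (n + g + δ)·k.
Dividing both sides by k: k^(1−α) = s / (n + g + δ).
k^0.63 = 0.41 / (0.002 + 0.018 + 0.081) = 0.41 / 0.101 = 4.0594
k* = 4.0594^(1/0.63) ≈ 9.2430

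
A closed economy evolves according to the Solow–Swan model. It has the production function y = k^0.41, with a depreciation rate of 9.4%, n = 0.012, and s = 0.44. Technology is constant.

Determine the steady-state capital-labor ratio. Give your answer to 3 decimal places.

At the steady state, Δk = 0, so s·k^α = (n + δ)·k.
Dividing both sides by k: k^(1−α) = s / (n + δ).
k^0.59 = 0.44 / (0.012 + 0.094) = 0.44 / 0.106 = 4.1509
k* = 4.1509^(1/0.59) ≈ 11.1609

k* = 11.161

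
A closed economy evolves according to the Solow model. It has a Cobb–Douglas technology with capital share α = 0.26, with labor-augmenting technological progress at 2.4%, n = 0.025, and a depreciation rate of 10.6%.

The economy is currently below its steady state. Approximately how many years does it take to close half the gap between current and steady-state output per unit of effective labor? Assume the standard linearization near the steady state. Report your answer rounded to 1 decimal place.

Near the steady state the convergence rate is λ = (1 − α)(n + g + δ).
λ = (1 − 0.26) × 0.155 = 0.74 × 0.155 = 0.1147
Half-life = ln 2 / λ = 0.6931 / 0.1147 ≈ 6.04 years

about 6.0 years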